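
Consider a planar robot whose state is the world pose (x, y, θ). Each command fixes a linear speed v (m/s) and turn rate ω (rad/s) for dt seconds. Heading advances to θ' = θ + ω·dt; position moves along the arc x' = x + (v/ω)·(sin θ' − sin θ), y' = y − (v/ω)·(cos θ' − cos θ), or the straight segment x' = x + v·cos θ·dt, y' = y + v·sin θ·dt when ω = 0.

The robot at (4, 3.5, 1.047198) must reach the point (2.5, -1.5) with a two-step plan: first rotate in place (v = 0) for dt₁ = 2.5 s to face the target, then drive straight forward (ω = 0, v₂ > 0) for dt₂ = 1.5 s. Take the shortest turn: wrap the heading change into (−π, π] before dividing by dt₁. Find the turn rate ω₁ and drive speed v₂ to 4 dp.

ω₁ = -1.1638, v₂ = 3.4801

heading to target = atan2(-1.5−3.5, 2.5−4) = -1.8623
Δθ = wrap(-1.8623 − 1.0472) = -2.9095; ω₁ = Δθ/dt₁ = -1.1638
distance = √((2.5−4)² + (-1.5−3.5)²) = 5.2202; v₂ = distance/dt₂ = 3.4801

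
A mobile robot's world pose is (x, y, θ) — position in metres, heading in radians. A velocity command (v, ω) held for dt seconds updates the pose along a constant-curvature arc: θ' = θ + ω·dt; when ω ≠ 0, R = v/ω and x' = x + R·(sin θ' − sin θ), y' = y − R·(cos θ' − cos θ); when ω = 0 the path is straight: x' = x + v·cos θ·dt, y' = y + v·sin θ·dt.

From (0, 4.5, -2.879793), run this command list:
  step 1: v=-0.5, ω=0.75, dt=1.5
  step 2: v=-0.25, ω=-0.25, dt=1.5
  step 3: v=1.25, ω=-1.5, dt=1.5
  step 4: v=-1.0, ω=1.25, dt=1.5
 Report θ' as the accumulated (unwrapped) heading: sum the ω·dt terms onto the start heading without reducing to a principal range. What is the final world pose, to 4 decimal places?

(0.3559, 5.1572, -2.5048)

step 1: θ'=-1.7548 (R=-0.6667) → pose (0.4829, 5.0220, -1.7548)
step 2: θ'=-2.1298 (R=1.0000) → pose (0.6182, 5.3694, -2.1298)
step 3: θ'=-4.3798 (R=-0.8333) → pose (-0.8760, 5.5392, -4.3798)
step 4: θ'=-2.5048 (R=-0.8000) → pose (0.3559, 5.1572, -2.5048)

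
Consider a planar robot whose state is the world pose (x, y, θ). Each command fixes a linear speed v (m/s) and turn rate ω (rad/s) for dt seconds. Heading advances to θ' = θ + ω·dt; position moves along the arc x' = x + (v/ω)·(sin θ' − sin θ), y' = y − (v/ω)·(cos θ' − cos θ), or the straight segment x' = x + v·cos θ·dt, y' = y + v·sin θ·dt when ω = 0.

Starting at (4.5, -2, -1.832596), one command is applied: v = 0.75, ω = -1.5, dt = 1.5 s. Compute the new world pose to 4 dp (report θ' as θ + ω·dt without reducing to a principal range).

(3.6130, -2.1651, -4.0826)

θ' = -1.8326 + -1.5·1.5 = -4.0826
R = v/ω = 0.75/-1.5 = -0.5000
x' = 4.5 + -0.5000·(sin -4.0826 − sin -1.8326) = 3.6130
y' = -2 − -0.5000·(cos -4.0826 − cos -1.8326) = -2.1651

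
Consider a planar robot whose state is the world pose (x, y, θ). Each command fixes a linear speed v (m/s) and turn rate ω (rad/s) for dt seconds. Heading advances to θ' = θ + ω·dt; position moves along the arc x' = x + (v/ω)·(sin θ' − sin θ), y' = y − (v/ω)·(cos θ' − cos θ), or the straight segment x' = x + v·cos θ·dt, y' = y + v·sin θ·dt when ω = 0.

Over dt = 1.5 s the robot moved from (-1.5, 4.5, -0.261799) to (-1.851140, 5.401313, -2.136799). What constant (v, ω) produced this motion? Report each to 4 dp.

v = -0.7500, ω = -1.2500

Δθ = -2.136799 − -0.261799 = -1.875000
ω = Δθ/dt = -1.875000/1.5 = -1.2500
R = −Δy/(cos θ' − cos θ) = 0.6000
v = R·ω = 0.6000·-1.2500 = -0.7500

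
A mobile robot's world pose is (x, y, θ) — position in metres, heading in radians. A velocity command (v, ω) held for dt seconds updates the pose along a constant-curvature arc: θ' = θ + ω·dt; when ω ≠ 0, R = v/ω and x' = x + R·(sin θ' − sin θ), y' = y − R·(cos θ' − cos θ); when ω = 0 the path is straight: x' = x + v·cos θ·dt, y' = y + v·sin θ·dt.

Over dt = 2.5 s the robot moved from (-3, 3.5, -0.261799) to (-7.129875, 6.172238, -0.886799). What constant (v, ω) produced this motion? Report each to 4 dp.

Δθ = -0.886799 − -0.261799 = -0.625000
ω = Δθ/dt = -0.625000/2.5 = -0.2500
R = Δx/(sin θ' − sin θ) = 8.0000
v = R·ω = 8.0000·-0.2500 = -2.0000

v = -2.0000, ω = -0.2500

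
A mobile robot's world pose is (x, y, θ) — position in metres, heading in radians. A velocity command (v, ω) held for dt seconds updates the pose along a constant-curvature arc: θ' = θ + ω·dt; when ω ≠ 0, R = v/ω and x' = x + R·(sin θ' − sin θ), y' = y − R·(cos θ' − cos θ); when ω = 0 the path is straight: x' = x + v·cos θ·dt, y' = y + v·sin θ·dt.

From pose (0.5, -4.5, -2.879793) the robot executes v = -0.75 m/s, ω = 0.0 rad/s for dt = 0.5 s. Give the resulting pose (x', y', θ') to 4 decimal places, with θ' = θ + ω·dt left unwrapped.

θ' = -2.8798 + 0.0·0.5 = -2.8798
ω = 0 → straight: x' = 0.5 + -0.75·cos(-2.8798)·0.5 = 0.8622
y' = -4.5 + -0.75·sin(-2.8798)·0.5 = -4.4029

(0.8622, -4.4029, -2.8798)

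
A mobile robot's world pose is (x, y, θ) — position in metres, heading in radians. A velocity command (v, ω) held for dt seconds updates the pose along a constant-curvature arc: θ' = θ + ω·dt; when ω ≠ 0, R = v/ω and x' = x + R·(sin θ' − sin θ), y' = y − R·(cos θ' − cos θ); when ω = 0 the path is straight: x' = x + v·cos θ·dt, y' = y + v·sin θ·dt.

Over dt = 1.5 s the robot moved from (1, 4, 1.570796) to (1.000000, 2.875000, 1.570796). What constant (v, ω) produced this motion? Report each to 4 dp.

Δθ = 1.570796 − 1.570796 = 0.000000
ω = Δθ/dt = 0.000000/1.5 = 0.0000
ω = 0 → v = (Δx·cos θ + Δy·sin θ)/dt = -0.7500

v = -0.7500, ω = 0.0000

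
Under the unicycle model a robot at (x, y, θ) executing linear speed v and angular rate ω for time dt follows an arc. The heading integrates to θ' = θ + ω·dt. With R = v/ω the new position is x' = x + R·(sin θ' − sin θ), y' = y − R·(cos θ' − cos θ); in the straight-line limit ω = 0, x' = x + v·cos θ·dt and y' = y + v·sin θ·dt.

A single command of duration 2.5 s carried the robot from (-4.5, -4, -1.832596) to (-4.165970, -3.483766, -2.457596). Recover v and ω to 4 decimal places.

v = -0.2500, ω = -0.2500

Δθ = -2.457596 − -1.832596 = -0.625000
ω = Δθ/dt = -0.625000/2.5 = -0.2500
R = −Δy/(cos θ' − cos θ) = 1.0000
v = R·ω = 1.0000·-0.2500 = -0.2500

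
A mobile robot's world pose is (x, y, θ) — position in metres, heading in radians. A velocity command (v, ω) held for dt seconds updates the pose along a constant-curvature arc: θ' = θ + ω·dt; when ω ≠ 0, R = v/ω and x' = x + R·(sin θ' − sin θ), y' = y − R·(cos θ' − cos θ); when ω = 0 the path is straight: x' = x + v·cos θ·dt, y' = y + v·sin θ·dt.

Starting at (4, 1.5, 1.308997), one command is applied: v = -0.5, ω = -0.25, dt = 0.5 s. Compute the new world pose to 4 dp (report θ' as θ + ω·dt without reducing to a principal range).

(3.9204, 1.2632, 1.1840)

θ' = 1.3090 + -0.25·0.5 = 1.1840
R = v/ω = -0.5/-0.25 = 2.0000
x' = 4 + 2.0000·(sin 1.1840 − sin 1.3090) = 3.9204
y' = 1.5 − 2.0000·(cos 1.1840 − cos 1.3090) = 1.2632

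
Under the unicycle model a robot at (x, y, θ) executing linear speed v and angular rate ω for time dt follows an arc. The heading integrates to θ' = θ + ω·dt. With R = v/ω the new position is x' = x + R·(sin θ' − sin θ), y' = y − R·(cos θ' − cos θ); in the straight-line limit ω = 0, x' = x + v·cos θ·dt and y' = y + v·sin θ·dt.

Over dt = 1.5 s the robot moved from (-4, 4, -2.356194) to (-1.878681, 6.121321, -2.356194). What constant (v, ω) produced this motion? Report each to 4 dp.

v = -2.0000, ω = 0.0000

Δθ = -2.356194 − -2.356194 = 0.000000
ω = Δθ/dt = 0.000000/1.5 = 0.0000
ω = 0 → v = (Δx·cos θ + Δy·sin θ)/dt = -2.0000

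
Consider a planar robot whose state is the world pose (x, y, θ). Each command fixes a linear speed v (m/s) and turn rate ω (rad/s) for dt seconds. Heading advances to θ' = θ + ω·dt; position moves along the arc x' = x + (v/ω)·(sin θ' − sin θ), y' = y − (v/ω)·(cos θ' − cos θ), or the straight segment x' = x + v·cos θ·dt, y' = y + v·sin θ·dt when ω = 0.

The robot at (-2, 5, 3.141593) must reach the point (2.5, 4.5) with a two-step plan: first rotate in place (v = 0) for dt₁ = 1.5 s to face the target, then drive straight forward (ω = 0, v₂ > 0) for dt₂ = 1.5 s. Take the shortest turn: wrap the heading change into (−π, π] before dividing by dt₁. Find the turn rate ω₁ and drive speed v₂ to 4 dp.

heading to target = atan2(4.5−5, 2.5−-2) = -0.1107
Δθ = wrap(-0.1107 − 3.1416) = 3.0309; ω₁ = Δθ/dt₁ = 2.0206
distance = √((2.5−-2)² + (4.5−5)²) = 4.5277; v₂ = distance/dt₂ = 3.0185

ω₁ = 2.0206, v₂ = 3.0185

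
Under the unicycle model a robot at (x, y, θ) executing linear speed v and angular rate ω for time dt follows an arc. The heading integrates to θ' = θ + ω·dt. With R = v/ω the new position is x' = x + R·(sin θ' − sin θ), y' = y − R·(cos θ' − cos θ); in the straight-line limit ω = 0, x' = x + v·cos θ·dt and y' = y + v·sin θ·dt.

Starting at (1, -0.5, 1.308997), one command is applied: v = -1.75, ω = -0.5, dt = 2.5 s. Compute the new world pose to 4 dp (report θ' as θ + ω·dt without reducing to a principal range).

θ' = 1.3090 + -0.5·2.5 = 0.0590
R = v/ω = -1.75/-0.5 = 3.5000
x' = 1 + 3.5000·(sin 0.0590 − sin 1.3090) = -2.1744
y' = -0.5 − 3.5000·(cos 0.0590 − cos 1.3090) = -3.0880

(-2.1744, -3.0880, 0.0590)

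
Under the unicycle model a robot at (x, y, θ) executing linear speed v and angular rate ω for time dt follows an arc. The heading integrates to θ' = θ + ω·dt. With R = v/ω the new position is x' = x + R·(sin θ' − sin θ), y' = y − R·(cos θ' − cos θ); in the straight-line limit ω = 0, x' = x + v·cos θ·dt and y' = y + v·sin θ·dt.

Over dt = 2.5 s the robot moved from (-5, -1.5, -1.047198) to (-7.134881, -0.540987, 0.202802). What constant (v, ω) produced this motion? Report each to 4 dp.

v = -1.0000, ω = 0.5000

Δθ = 0.202802 − -1.047198 = 1.250000
ω = Δθ/dt = 1.250000/2.5 = 0.5000
R = Δx/(sin θ' − sin θ) = -2.0000
v = R·ω = -2.0000·0.5000 = -1.0000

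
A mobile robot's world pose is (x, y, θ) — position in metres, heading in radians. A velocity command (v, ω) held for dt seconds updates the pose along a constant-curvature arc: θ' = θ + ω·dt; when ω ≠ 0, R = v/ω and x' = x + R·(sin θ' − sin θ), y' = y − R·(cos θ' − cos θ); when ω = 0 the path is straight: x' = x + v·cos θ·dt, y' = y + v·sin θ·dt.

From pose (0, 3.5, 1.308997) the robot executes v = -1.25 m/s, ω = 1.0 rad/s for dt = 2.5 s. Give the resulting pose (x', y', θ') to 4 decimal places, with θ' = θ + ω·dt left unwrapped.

(1.9811, 2.1947, 3.8090)

θ' = 1.3090 + 1.0·2.5 = 3.8090
R = v/ω = -1.25/1.0 = -1.2500
x' = 0 + -1.2500·(sin 3.8090 − sin 1.3090) = 1.9811
y' = 3.5 − -1.2500·(cos 3.8090 − cos 1.3090) = 2.1947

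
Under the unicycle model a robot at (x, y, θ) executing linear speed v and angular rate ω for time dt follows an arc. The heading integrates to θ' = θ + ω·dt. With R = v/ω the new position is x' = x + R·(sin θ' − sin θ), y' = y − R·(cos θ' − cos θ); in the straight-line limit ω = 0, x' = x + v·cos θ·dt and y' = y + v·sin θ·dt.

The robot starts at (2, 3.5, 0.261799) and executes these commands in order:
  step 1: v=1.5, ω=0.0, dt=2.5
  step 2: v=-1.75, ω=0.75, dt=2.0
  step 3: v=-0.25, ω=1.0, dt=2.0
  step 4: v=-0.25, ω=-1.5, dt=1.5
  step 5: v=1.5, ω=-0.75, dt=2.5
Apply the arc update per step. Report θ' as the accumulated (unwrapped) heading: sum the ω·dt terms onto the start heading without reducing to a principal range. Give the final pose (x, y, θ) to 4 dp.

(7.2963, 3.2239, -0.3632)

step 1: θ'=0.2618 (straight) → pose (5.6222, 4.4706, 0.2618)
step 2: θ'=1.7618 (R=-2.3333) → pose (3.9352, 1.7738, 1.7618)
step 3: θ'=3.7618 (R=-0.2500) → pose (4.3260, 1.6178, 3.7618)
step 4: θ'=1.5118 (R=0.1667) → pose (4.5892, 1.4723, 1.5118)
step 5: θ'=-0.3632 (R=-2.0000) → pose (7.2963, 3.2239, -0.3632)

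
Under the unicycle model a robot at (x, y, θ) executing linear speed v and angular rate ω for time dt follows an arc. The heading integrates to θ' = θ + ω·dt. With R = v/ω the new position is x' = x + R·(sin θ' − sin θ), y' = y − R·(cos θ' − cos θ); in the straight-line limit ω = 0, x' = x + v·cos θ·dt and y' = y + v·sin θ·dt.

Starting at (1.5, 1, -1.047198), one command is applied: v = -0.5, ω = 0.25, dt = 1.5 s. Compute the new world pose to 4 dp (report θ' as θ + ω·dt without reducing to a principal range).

(1.0134, 1.5649, -0.6722)

θ' = -1.0472 + 0.25·1.5 = -0.6722
R = v/ω = -0.5/0.25 = -2.0000
x' = 1.5 + -2.0000·(sin -0.6722 − sin -1.0472) = 1.0134
y' = 1 − -2.0000·(cos -0.6722 − cos -1.0472) = 1.5649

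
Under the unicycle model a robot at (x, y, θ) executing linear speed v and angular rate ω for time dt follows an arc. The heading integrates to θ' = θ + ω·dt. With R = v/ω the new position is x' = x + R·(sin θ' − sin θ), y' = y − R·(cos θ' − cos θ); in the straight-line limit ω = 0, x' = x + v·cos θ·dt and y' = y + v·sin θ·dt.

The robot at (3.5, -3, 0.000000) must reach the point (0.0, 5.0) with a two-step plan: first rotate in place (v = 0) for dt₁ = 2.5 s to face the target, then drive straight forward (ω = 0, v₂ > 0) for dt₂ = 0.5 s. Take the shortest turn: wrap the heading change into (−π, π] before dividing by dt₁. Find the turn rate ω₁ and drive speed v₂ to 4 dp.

heading to target = atan2(5−-3, 0−3.5) = 1.9832
Δθ = wrap(1.9832 − 0.0000) = 1.9832; ω₁ = Δθ/dt₁ = 0.7933
distance = √((0−3.5)² + (5−-3)²) = 8.7321; v₂ = distance/dt₂ = 17.4642

ω₁ = 0.7933, v₂ = 17.4642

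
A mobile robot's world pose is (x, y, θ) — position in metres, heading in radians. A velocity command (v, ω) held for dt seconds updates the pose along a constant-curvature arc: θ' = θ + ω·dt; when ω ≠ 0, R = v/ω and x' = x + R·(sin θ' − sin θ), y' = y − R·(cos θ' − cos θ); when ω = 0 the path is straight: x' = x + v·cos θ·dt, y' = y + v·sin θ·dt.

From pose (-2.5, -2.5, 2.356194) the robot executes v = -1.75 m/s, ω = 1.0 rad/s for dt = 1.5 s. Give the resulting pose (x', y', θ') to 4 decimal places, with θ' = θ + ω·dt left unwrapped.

θ' = 2.3562 + 1.0·1.5 = 3.8562
R = v/ω = -1.75/1.0 = -1.7500
x' = -2.5 + -1.7500·(sin 3.8562 − sin 2.3562) = -0.1158
y' = -2.5 − -1.7500·(cos 3.8562 − cos 2.3562) = -2.5844

(-0.1158, -2.5844, 3.8562)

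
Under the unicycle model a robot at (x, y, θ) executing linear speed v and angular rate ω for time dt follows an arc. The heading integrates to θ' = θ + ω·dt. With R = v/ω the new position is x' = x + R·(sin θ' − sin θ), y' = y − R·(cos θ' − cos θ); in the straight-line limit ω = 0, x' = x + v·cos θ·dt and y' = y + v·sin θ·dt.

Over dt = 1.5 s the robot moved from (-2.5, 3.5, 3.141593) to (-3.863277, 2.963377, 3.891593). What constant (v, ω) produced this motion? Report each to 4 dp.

Δθ = 3.891593 − 3.141593 = 0.750000
ω = Δθ/dt = 0.750000/1.5 = 0.5000
R = Δx/(sin θ' − sin θ) = 2.0000
v = R·ω = 2.0000·0.5000 = 1.0000

v = 1.0000, ω = 0.5000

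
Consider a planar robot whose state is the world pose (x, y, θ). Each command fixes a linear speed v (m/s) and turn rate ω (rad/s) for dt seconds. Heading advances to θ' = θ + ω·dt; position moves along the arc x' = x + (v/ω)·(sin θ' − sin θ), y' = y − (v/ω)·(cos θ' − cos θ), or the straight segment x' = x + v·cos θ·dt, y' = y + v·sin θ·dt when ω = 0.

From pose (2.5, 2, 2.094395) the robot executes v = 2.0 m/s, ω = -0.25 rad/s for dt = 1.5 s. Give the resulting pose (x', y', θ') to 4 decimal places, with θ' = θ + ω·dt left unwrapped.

θ' = 2.0944 + -0.25·1.5 = 1.7194
R = v/ω = 2.0/-0.25 = -8.0000
x' = 2.5 + -8.0000·(sin 1.7194 − sin 2.0944) = 1.5164
y' = 2 − -8.0000·(cos 1.7194 − cos 2.0944) = 4.8156

(1.5164, 4.8156, 1.7194)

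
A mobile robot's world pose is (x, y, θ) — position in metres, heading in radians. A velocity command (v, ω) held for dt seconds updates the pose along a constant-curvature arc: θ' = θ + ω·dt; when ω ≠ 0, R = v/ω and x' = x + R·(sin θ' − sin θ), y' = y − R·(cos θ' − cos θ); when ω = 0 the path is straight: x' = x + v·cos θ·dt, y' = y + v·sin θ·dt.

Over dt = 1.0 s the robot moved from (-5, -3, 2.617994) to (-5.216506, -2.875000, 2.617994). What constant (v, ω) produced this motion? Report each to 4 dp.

Δθ = 2.617994 − 2.617994 = 0.000000
ω = Δθ/dt = 0.000000/1.0 = 0.0000
ω = 0 → v = (Δx·cos θ + Δy·sin θ)/dt = 0.2500

v = 0.2500, ω = 0.0000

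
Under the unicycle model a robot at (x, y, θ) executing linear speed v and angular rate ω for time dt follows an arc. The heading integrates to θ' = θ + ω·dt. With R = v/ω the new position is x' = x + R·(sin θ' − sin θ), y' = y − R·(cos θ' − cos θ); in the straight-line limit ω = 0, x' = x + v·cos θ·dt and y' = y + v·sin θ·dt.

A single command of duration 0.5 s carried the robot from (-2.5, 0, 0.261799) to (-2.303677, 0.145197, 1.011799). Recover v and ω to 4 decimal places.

Δθ = 1.011799 − 0.261799 = 0.750000
ω = Δθ/dt = 0.750000/0.5 = 1.5000
R = Δx/(sin θ' − sin θ) = 0.3333
v = R·ω = 0.3333·1.5000 = 0.5000

v = 0.5000, ω = 1.5000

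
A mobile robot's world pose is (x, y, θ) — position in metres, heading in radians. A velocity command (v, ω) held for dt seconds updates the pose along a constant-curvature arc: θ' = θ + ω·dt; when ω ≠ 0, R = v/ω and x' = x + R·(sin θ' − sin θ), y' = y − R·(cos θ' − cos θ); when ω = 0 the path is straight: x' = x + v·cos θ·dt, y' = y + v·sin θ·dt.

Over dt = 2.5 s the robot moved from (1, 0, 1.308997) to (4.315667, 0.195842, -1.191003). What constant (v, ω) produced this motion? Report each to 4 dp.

Δθ = -1.191003 − 1.308997 = -2.500000
ω = Δθ/dt = -2.500000/2.5 = -1.0000
R = Δx/(sin θ' − sin θ) = -1.7500
v = R·ω = -1.7500·-1.0000 = 1.7500

v = 1.7500, ω = -1.0000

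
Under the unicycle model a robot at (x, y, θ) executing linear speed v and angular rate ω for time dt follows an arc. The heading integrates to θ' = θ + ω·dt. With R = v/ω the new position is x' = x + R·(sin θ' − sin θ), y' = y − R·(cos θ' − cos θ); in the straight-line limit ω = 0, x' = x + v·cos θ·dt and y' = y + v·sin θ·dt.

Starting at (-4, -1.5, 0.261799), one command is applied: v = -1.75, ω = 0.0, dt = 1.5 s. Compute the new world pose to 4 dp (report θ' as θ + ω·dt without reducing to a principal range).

(-6.5356, -2.1794, 0.2618)

θ' = 0.2618 + 0.0·1.5 = 0.2618
ω = 0 → straight: x' = -4 + -1.75·cos(0.2618)·1.5 = -6.5356
y' = -1.5 + -1.75·sin(0.2618)·1.5 = -2.1794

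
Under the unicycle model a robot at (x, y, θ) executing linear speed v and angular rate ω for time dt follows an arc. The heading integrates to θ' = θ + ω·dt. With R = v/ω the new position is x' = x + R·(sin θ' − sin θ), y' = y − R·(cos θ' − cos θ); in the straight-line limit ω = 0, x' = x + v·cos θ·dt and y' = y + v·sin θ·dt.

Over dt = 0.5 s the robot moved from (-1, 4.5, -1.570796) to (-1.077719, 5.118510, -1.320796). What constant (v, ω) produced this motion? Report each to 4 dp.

Δθ = -1.320796 − -1.570796 = 0.250000
ω = Δθ/dt = 0.250000/0.5 = 0.5000
R = −Δy/(cos θ' − cos θ) = -2.5000
v = R·ω = -2.5000·0.5000 = -1.2500

v = -1.2500, ω = 0.5000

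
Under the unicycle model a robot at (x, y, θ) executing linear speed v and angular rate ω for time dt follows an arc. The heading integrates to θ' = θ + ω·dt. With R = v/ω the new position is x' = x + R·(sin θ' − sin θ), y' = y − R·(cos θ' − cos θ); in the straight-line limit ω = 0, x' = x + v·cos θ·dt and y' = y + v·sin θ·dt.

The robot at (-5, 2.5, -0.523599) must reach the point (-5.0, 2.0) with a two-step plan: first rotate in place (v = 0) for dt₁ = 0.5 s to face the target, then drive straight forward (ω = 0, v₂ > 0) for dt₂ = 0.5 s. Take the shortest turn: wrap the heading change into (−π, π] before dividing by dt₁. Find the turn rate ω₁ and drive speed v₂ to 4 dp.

ω₁ = -2.0944, v₂ = 1.0000

heading to target = atan2(2−2.5, -5−-5) = -1.5708
Δθ = wrap(-1.5708 − -0.5236) = -1.0472; ω₁ = Δθ/dt₁ = -2.0944
distance = √((-5−-5)² + (2−2.5)²) = 0.5000; v₂ = distance/dt₂ = 1.0000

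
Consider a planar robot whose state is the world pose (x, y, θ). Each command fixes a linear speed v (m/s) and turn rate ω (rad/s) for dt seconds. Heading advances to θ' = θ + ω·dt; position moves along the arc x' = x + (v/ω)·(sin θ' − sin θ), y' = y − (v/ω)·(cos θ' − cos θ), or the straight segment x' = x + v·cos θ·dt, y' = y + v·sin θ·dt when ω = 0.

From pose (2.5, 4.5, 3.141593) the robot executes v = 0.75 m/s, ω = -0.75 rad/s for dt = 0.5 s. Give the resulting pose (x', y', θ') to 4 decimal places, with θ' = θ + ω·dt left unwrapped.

θ' = 3.1416 + -0.75·0.5 = 2.7666
R = v/ω = 0.75/-0.75 = -1.0000
x' = 2.5 + -1.0000·(sin 2.7666 − sin 3.1416) = 2.1337
y' = 4.5 − -1.0000·(cos 2.7666 − cos 3.1416) = 4.5695

(2.1337, 4.5695, 2.7666)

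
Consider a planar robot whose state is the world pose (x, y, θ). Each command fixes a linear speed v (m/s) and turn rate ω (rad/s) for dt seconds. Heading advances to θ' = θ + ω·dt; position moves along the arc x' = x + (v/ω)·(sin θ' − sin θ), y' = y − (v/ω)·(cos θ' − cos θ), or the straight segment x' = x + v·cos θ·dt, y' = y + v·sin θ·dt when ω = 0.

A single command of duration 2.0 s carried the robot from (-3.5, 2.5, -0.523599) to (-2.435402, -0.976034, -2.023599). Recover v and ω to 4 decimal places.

v = 2.0000, ω = -0.7500

Δθ = -2.023599 − -0.523599 = -1.500000
ω = Δθ/dt = -1.500000/2.0 = -0.7500
R = −Δy/(cos θ' − cos θ) = -2.6667
v = R·ω = -2.6667·-0.7500 = 2.0000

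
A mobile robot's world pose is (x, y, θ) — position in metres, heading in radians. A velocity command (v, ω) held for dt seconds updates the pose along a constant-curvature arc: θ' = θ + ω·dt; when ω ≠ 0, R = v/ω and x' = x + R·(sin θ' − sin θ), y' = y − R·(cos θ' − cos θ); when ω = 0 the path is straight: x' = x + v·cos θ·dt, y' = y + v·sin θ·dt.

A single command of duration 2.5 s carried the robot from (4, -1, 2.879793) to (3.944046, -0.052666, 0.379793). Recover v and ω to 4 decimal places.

Δθ = 0.379793 − 2.879793 = -2.500000
ω = Δθ/dt = -2.500000/2.5 = -1.0000
R = −Δy/(cos θ' − cos θ) = -0.5000
v = R·ω = -0.5000·-1.0000 = 0.5000

v = 0.5000, ω = -1.0000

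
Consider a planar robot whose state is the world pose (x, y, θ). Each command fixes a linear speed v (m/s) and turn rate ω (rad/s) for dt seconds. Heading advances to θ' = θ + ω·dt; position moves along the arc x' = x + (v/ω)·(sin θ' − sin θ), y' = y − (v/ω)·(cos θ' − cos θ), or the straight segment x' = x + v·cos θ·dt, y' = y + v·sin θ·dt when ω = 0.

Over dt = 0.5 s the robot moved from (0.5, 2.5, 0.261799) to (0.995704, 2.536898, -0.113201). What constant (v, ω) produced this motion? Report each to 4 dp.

Δθ = -0.113201 − 0.261799 = -0.375000
ω = Δθ/dt = -0.375000/0.5 = -0.7500
R = Δx/(sin θ' − sin θ) = -1.3333
v = R·ω = -1.3333·-0.7500 = 1.0000

v = 1.0000, ω = -0.7500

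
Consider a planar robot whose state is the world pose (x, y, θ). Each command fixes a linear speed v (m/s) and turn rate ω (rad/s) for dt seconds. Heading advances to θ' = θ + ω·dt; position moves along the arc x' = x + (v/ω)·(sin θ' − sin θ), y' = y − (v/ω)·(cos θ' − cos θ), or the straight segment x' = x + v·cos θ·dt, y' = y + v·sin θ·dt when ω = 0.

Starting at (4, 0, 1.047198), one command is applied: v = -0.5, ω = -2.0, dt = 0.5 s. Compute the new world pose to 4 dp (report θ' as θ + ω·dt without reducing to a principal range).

(3.7953, -0.1247, 0.0472)

θ' = 1.0472 + -2.0·0.5 = 0.0472
R = v/ω = -0.5/-2.0 = 0.2500
x' = 4 + 0.2500·(sin 0.0472 − sin 1.0472) = 3.7953
y' = 0 − 0.2500·(cos 0.0472 − cos 1.0472) = -0.1247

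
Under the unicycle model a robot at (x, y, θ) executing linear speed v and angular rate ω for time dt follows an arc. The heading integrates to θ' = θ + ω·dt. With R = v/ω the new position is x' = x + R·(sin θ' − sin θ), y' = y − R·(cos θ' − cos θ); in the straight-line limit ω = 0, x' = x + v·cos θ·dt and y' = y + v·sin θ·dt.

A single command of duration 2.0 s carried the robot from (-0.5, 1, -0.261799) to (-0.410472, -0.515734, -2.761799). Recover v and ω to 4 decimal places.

Δθ = -2.761799 − -0.261799 = -2.500000
ω = Δθ/dt = -2.500000/2.0 = -1.2500
R = −Δy/(cos θ' − cos θ) = -0.8000
v = R·ω = -0.8000·-1.2500 = 1.0000

v = 1.0000, ω = -1.2500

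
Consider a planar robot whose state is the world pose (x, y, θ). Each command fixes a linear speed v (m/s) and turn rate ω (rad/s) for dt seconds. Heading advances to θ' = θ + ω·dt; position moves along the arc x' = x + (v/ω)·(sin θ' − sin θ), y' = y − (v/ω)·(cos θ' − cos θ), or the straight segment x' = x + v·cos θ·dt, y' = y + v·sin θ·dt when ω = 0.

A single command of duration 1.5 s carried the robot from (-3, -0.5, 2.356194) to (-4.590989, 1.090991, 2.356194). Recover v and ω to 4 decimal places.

v = 1.5000, ω = 0.0000

Δθ = 2.356194 − 2.356194 = 0.000000
ω = Δθ/dt = 0.000000/1.5 = 0.0000
ω = 0 → v = (Δx·cos θ + Δy·sin θ)/dt = 1.5000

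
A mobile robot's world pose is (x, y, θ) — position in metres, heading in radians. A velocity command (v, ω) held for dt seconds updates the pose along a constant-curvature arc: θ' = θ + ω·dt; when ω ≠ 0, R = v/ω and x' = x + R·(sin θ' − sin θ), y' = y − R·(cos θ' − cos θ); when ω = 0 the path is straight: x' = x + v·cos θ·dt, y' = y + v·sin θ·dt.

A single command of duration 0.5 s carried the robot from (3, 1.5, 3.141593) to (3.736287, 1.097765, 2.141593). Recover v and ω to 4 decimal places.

v = -1.7500, ω = -2.0000

Δθ = 2.141593 − 3.141593 = -1.000000
ω = Δθ/dt = -1.000000/0.5 = -2.0000
R = Δx/(sin θ' − sin θ) = 0.8750
v = R·ω = 0.8750·-2.0000 = -1.7500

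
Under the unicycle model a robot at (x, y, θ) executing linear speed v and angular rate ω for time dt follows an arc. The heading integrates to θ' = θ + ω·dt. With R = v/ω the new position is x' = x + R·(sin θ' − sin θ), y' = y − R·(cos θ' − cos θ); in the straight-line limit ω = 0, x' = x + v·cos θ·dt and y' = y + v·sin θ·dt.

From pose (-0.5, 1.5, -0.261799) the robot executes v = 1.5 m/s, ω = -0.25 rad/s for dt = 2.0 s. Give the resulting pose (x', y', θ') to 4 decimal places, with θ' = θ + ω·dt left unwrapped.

(2.0884, 0.0460, -0.7618)

θ' = -0.2618 + -0.25·2.0 = -0.7618
R = v/ω = 1.5/-0.25 = -6.0000
x' = -0.5 + -6.0000·(sin -0.7618 − sin -0.2618) = 2.0884
y' = 1.5 − -6.0000·(cos -0.7618 − cos -0.2618) = 0.0460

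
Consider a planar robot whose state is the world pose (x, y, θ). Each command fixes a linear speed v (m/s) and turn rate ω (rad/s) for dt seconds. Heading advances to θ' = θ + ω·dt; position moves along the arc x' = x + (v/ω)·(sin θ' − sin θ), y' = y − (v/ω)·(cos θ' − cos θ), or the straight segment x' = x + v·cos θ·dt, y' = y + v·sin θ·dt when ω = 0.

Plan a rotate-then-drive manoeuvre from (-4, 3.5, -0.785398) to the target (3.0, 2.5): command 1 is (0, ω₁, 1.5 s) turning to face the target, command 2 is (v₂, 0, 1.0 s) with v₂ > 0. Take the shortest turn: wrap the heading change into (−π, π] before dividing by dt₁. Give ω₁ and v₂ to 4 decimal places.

ω₁ = 0.4290, v₂ = 7.0711

heading to target = atan2(2.5−3.5, 3−-4) = -0.1419
Δθ = wrap(-0.1419 − -0.7854) = 0.6435; ω₁ = Δθ/dt₁ = 0.4290
distance = √((3−-4)² + (2.5−3.5)²) = 7.0711; v₂ = distance/dt₂ = 7.0711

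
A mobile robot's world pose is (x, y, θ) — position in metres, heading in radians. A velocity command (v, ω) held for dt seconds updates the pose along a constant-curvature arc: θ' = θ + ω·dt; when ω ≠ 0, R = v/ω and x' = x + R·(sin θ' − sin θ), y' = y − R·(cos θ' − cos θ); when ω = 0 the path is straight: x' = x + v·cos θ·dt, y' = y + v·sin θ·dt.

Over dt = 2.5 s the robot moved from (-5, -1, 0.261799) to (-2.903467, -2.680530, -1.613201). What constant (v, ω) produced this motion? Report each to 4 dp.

v = 1.2500, ω = -0.7500

Δθ = -1.613201 − 0.261799 = -1.875000
ω = Δθ/dt = -1.875000/2.5 = -0.7500
R = Δx/(sin θ' − sin θ) = -1.6667
v = R·ω = -1.6667·-0.7500 = 1.2500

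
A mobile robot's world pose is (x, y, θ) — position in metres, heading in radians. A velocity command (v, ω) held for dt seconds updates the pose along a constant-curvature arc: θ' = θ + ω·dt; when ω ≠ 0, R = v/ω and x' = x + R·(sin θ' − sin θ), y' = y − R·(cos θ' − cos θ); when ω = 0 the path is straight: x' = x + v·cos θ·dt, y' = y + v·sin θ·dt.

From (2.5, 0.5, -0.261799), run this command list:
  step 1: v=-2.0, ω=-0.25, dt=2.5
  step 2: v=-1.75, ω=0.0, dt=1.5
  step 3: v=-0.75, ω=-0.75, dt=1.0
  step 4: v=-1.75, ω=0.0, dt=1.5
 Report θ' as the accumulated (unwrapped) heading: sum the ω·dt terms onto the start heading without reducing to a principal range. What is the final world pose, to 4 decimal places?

step 1: θ'=-0.8868 (R=8.0000) → pose (-1.6299, 3.1722, -0.8868)
step 2: θ'=-0.8868 (straight) → pose (-3.2886, 5.2068, -0.8868)
step 3: θ'=-1.6368 (R=1.0000) → pose (-3.5114, 5.9046, -1.6368)
step 4: θ'=-1.6368 (straight) → pose (-3.3382, 8.5239, -1.6368)

(-3.3382, 8.5239, -1.6368)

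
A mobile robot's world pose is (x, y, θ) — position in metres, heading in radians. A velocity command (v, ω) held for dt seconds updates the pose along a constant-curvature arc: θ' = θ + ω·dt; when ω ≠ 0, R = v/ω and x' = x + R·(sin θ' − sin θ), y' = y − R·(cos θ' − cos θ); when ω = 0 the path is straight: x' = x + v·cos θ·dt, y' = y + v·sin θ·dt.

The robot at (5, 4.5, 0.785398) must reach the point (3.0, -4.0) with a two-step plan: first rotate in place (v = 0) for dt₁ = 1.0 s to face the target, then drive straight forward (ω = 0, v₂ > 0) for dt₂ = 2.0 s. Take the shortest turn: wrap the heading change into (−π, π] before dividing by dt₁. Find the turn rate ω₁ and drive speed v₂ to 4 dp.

ω₁ = -2.5873, v₂ = 4.3661

heading to target = atan2(-4−4.5, 3−5) = -1.8019
Δθ = wrap(-1.8019 − 0.7854) = -2.5873; ω₁ = Δθ/dt₁ = -2.5873
distance = √((3−5)² + (-4−4.5)²) = 8.7321; v₂ = distance/dt₂ = 4.3661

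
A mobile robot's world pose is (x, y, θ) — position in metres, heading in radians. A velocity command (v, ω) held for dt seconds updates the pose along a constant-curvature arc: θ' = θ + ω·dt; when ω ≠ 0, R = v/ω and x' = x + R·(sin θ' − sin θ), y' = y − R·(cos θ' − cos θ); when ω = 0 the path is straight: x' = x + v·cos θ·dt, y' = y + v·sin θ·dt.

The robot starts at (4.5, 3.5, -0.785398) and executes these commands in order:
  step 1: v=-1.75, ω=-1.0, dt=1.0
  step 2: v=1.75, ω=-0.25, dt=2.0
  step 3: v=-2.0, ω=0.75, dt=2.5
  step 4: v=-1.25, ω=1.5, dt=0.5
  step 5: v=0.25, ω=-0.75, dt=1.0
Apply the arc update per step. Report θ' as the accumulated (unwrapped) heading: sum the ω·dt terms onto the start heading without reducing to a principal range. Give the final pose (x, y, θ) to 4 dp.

(1.1592, 6.2193, -0.4104)

step 1: θ'=-1.7854 (R=1.7500) → pose (4.0276, 5.1101, -1.7854)
step 2: θ'=-2.2854 (R=-7.0000) → pose (2.4756, 2.0136, -2.2854)
step 3: θ'=-0.4104 (R=-2.6667) → pose (1.5253, 6.2063, -0.4104)
step 4: θ'=0.3396 (R=-0.8333) → pose (0.9152, 6.2280, 0.3396)
step 5: θ'=-0.4104 (R=-0.3333) → pose (1.1592, 6.2193, -0.4104)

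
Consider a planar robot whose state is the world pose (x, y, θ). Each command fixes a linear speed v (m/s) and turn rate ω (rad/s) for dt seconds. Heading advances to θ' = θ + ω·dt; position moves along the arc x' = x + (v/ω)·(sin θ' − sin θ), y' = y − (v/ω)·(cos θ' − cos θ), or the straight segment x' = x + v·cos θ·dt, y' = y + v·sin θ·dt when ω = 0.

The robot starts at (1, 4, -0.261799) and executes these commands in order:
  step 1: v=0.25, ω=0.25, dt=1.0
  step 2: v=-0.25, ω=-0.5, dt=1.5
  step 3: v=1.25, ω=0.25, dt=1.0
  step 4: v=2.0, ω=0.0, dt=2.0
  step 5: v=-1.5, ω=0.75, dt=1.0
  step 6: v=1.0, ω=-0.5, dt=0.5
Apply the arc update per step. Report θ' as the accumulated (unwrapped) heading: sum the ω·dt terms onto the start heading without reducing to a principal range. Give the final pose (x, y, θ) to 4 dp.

(4.4418, 1.6600, -0.0118)

step 1: θ'=-0.0118 (R=1.0000) → pose (1.2470, 3.9660, -0.0118)
step 2: θ'=-0.7618 (R=0.5000) → pose (0.9078, 4.1042, -0.7618)
step 3: θ'=-0.5118 (R=5.0000) → pose (1.9102, 3.3628, -0.5118)
step 4: θ'=-0.5118 (straight) → pose (5.3977, 1.4038, -0.5118)
step 5: θ'=0.2382 (R=-2.0000) → pose (3.9463, 1.6036, 0.2382)
step 6: θ'=-0.0118 (R=-2.0000) → pose (4.4418, 1.6600, -0.0118)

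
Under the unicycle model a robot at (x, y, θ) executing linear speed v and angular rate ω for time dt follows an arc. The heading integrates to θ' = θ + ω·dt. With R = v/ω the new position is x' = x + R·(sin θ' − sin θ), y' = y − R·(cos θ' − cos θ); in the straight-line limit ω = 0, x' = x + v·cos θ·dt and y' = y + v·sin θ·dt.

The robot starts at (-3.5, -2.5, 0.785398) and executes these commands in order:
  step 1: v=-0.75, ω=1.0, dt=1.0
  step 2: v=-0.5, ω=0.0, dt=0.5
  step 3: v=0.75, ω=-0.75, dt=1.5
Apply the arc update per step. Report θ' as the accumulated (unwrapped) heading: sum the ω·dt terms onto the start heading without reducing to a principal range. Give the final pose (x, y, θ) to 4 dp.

(-3.2856, -2.4316, 0.6604)

step 1: θ'=1.7854 (R=-0.7500) → pose (-3.7025, -3.1900, 1.7854)
step 2: θ'=1.7854 (straight) → pose (-3.6492, -3.4343, 1.7854)
step 3: θ'=0.6604 (R=-1.0000) → pose (-3.2856, -2.4316, 0.6604)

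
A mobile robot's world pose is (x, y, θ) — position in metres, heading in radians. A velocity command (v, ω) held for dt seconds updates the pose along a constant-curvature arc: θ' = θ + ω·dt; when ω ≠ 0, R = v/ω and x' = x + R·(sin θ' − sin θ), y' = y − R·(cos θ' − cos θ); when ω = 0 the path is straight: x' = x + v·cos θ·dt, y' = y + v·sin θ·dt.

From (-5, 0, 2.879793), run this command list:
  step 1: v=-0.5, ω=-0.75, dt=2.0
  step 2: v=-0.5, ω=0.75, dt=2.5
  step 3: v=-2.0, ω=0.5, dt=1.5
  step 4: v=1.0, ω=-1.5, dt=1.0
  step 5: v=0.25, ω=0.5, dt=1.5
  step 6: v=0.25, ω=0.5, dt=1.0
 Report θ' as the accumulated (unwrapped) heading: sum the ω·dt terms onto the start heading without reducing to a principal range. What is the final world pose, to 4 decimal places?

(-2.6884, -0.2809, 3.7548)

step 1: θ'=1.3798 (R=0.6667) → pose (-4.5180, -0.7705, 1.3798)
step 2: θ'=3.2548 (R=-0.6667) → pose (-3.7882, -1.5595, 3.2548)
step 3: θ'=4.0048 (R=-4.0000) → pose (-1.2003, -0.1851, 4.0048)
step 4: θ'=2.5048 (R=-0.6667) → pose (-2.1033, -0.2878, 2.5048)
step 5: θ'=3.2548 (R=0.5000) → pose (-2.4571, -0.1930, 3.2548)
step 6: θ'=3.7548 (R=0.5000) → pose (-2.6884, -0.2809, 3.7548)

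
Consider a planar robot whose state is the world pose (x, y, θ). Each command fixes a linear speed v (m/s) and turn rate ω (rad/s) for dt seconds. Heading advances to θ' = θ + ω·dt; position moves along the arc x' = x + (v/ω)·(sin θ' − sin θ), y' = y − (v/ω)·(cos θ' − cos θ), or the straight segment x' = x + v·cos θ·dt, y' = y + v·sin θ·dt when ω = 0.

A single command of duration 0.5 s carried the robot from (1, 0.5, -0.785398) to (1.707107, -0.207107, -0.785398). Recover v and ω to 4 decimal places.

Δθ = -0.785398 − -0.785398 = 0.000000
ω = Δθ/dt = 0.000000/0.5 = 0.0000
ω = 0 → v = (Δx·cos θ + Δy·sin θ)/dt = 2.0000

v = 2.0000, ω = 0.0000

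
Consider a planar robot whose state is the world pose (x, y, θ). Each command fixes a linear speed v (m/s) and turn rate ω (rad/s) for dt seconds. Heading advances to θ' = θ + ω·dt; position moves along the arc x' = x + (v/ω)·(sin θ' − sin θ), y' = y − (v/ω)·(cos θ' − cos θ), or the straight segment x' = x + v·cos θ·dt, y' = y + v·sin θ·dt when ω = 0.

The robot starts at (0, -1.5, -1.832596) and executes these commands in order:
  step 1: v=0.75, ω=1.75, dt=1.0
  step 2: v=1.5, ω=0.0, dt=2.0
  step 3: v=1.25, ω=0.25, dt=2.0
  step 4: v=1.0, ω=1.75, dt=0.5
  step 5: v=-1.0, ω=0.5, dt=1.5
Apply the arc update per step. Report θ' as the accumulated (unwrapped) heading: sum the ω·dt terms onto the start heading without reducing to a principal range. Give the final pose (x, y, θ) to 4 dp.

step 1: θ'=-0.0826 (R=0.4286) → pose (0.3786, -2.0380, -0.0826)
step 2: θ'=-0.0826 (straight) → pose (3.3684, -2.2855, -0.0826)
step 3: θ'=0.4174 (R=5.0000) → pose (5.8078, -1.8733, 0.4174)
step 4: θ'=1.2924 (R=0.5714) → pose (6.1256, -1.5080, 1.2924)
step 5: θ'=2.0424 (R=-2.0000) → pose (6.2669, -2.9662, 2.0424)

(6.2669, -2.9662, 2.0424)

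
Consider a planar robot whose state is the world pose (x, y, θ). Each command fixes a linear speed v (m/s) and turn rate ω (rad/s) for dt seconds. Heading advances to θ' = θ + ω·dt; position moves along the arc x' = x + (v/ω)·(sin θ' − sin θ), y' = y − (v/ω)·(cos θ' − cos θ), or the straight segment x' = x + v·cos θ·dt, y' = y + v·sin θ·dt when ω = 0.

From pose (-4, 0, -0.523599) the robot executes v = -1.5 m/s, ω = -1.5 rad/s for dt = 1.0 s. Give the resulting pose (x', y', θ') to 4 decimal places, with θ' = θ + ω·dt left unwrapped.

θ' = -0.5236 + -1.5·1.0 = -2.0236
R = v/ω = -1.5/-1.5 = 1.0000
x' = -4 + 1.0000·(sin -2.0236 − sin -0.5236) = -4.3992
y' = 0 − 1.0000·(cos -2.0236 − cos -0.5236) = 1.3035

(-4.3992, 1.3035, -2.0236)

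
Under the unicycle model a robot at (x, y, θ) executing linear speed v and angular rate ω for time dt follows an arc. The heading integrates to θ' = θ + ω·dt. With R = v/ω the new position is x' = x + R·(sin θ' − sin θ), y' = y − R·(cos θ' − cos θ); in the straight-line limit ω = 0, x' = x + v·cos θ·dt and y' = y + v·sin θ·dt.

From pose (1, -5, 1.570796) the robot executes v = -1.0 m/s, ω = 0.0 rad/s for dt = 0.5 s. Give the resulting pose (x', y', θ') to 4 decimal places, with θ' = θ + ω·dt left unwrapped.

θ' = 1.5708 + 0.0·0.5 = 1.5708
ω = 0 → straight: x' = 1 + -1.0·cos(1.5708)·0.5 = 1.0000
y' = -5 + -1.0·sin(1.5708)·0.5 = -5.5000

(1.0000, -5.5000, 1.5708)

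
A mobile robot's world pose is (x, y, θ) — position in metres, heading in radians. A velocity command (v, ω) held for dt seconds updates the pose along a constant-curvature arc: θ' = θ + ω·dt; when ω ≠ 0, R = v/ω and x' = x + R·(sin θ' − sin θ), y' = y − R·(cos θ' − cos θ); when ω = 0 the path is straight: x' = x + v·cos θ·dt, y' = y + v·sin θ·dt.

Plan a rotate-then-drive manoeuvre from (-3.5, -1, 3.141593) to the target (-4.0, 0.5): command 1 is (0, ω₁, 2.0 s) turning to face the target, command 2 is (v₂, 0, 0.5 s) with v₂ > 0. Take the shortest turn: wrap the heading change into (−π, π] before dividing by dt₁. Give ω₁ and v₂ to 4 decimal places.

ω₁ = -0.6245, v₂ = 3.1623

heading to target = atan2(0.5−-1, -4−-3.5) = 1.8925
Δθ = wrap(1.8925 − 3.1416) = -1.2490; ω₁ = Δθ/dt₁ = -0.6245
distance = √((-4−-3.5)² + (0.5−-1)²) = 1.5811; v₂ = distance/dt₂ = 3.1623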